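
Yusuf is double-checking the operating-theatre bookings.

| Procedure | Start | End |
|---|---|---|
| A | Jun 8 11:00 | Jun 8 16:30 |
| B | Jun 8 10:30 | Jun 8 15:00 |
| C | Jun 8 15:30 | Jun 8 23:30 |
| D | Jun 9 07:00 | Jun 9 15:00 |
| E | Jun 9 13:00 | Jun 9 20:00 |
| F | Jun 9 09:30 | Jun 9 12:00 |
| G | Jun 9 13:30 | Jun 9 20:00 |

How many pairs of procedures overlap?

6

Sorted by start: B, A, C, D, F, E, G.
A starts before B ends → B and A overlap.
C starts after B ends — done with B.
C starts before A ends → A and C overlap.
D starts after A ends — done with A.
D starts after C ends — done with C.
F starts before D ends → D and F overlap.
E starts before D ends → D and E overlap.
G starts before D ends → D and G overlap.
E starts after F ends — done with F.
G starts before E ends → E and G overlap.
Overlapping pairs: A & B, A & C, D & E, D & F, D & G, E & G — 6 in total.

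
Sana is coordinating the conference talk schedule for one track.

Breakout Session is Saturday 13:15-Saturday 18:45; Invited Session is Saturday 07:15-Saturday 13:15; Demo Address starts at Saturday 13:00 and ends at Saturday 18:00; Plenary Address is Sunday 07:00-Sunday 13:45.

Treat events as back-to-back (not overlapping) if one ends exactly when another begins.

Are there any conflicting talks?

Yes

Sorted by start: Invited Session, Demo Address, Breakout Session, Plenary Address.
Demo Address starts before Invited Session ends → Invited Session and Demo Address overlap.
That's a conflict, so the schedule is not conflict-free.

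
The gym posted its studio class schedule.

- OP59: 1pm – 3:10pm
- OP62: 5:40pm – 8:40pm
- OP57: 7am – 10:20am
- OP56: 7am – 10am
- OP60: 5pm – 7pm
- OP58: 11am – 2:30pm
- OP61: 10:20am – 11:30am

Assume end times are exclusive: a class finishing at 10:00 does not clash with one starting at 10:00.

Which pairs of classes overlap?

OP56 & OP57, OP58 & OP59, OP58 & OP61, OP60 & OP62

Two intervals overlap when each starts before the other ends.
Sorted by start: OP56, OP57, OP61, OP58, OP59, OP60, OP62.
OP57 starts before OP56 ends → OP56 and OP57 overlap.
OP61 starts after OP56 ends, so nothing later overlaps OP56 either.
OP61 starts exactly when OP57 ends (back-to-back, no overlap), so nothing later overlaps OP57 either.
OP58 starts before OP61 ends → OP61 and OP58 overlap.
OP59 starts after OP61 ends, so nothing later overlaps OP61 either.
OP59 starts before OP58 ends → OP58 and OP59 overlap.
OP60 starts after OP58 ends, so nothing later overlaps OP58 either.
OP60 starts after OP59 ends, so nothing later overlaps OP59 either.
OP62 starts before OP60 ends → OP60 and OP62 overlap.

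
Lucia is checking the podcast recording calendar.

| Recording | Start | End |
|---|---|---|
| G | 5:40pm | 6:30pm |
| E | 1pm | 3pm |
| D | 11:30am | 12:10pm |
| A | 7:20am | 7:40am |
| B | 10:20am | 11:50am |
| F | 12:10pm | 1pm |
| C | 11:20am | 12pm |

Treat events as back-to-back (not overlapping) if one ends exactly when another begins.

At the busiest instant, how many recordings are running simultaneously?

Sweep the timeline, counting +1 at each start and −1 at each end (ends before starts at a tie):
7:20am start A → 1
7:40am end A → 0
10:20am start B → 1
11:20am start C → 2
11:30am start D → 3
11:50am end B → 2
12pm end C → 1
12:10pm end D → 0
12:10pm start F → 1
1pm end F → 0
1pm start E → 1
3pm end E → 0
5:40pm start G → 1
6:30pm end G → 0
Peak is 3, at 11:30am (B, C, D).

3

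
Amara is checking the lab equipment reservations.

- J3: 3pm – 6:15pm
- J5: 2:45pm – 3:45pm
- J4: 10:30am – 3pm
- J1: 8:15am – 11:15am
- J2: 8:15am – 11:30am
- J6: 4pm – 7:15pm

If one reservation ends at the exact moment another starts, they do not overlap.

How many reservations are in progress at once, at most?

3

Walk through starts and ends in time order (an end at T is processed before a start at T):
8:15am start J1 → 1
8:15am start J2 → 2
10:30am start J4 → 3
11:15am end J1 → 2
11:30am end J2 → 1
2:45pm start J5 → 2
3pm end J4 → 1
3pm start J3 → 2
3:45pm end J5 → 1
4pm start J6 → 2
6:15pm end J3 → 1
7:15pm end J6 → 0
Peak is 3, at 10:30am (J1, J2, J4).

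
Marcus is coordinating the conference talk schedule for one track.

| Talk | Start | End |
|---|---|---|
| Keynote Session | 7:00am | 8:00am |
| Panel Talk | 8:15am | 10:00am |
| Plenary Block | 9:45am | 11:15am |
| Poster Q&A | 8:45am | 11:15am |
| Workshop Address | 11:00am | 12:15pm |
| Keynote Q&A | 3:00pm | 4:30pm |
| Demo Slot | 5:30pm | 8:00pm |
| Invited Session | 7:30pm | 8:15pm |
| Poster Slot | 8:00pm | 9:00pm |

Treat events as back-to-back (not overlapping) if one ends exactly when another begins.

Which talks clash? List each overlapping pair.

Check each pair: they overlap iff neither finishes before the other starts.
Sorted by start: Keynote Session, Panel Talk, Poster Q&A, Plenary Block, Workshop Address, Keynote Q&A, Demo Slot, Invited Session, Poster Slot.
Panel Talk starts after Keynote Session ends; Keynote Session is clear from here.
Poster Q&A starts before Panel Talk ends → Panel Talk and Poster Q&A overlap.
Plenary Block starts before Panel Talk ends → Panel Talk and Plenary Block overlap.
Workshop Address starts after Panel Talk ends; Panel Talk is clear from here.
Plenary Block starts before Poster Q&A ends → Poster Q&A and Plenary Block overlap.
Workshop Address starts before Poster Q&A ends → Poster Q&A and Workshop Address overlap.
Keynote Q&A starts after Poster Q&A ends; Poster Q&A is clear from here.
Workshop Address starts before Plenary Block ends → Plenary Block and Workshop Address overlap.
Keynote Q&A starts after Plenary Block ends; Plenary Block is clear from here.
Keynote Q&A starts after Workshop Address ends; Workshop Address is clear from here.
Demo Slot starts after Keynote Q&A ends; Keynote Q&A is clear from here.
Invited Session starts before Demo Slot ends → Demo Slot and Invited Session overlap.
Poster Slot starts exactly when Demo Slot ends (back-to-back, no overlap).
Poster Slot starts before Invited Session ends → Invited Session and Poster Slot overlap.

Demo Slot & Invited Session, Invited Session & Poster Slot, Panel Talk & Plenary Block, Panel Talk & Poster Q&A, Plenary Block & Poster Q&A, Plenary Block & Workshop Address, Poster Q&A & Workshop Address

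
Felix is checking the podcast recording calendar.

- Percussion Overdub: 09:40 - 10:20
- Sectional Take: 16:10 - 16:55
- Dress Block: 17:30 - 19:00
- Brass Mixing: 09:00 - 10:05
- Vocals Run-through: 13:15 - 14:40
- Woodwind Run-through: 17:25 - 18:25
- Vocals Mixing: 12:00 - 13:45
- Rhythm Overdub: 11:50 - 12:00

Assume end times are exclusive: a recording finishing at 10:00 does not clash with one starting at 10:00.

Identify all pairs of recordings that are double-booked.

Sorted by start: Brass Mixing, Percussion Overdub, Rhythm Overdub, Vocals Mixing, Vocals Run-through, Sectional Take, Woodwind Run-through, Dress Block.
Percussion Overdub starts before Brass Mixing ends → Brass Mixing and Percussion Overdub overlap.
Rhythm Overdub starts after Brass Mixing ends — done with Brass Mixing.
Rhythm Overdub starts after Percussion Overdub ends — done with Percussion Overdub.
Vocals Mixing starts exactly when Rhythm Overdub ends (back-to-back, no overlap) — done with Rhythm Overdub.
Vocals Run-through starts before Vocals Mixing ends → Vocals Mixing and Vocals Run-through overlap.
Sectional Take starts after Vocals Mixing ends — done with Vocals Mixing.
Sectional Take starts after Vocals Run-through ends — done with Vocals Run-through.
Woodwind Run-through starts after Sectional Take ends — done with Sectional Take.
Dress Block starts before Woodwind Run-through ends → Woodwind Run-through and Dress Block overlap.

Brass Mixing & Percussion Overdub, Dress Block & Woodwind Run-through, Vocals Mixing & Vocals Run-through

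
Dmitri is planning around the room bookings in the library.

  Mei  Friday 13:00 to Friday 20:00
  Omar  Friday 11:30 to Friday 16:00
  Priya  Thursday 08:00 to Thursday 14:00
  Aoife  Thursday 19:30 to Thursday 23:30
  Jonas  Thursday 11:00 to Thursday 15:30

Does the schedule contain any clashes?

Yes

Sorted by start: Priya, Jonas, Aoife, Omar, Mei.
Jonas starts before Priya ends → Priya and Jonas overlap.
That's a conflict, so the schedule is not conflict-free.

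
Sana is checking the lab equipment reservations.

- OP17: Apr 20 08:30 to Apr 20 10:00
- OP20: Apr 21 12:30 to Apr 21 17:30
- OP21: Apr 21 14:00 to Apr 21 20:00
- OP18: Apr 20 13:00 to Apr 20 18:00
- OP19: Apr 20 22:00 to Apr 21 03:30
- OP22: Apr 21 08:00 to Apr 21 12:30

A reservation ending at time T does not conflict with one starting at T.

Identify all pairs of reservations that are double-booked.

Two intervals overlap when each starts before the other ends.
Sorted by start: OP17, OP18, OP19, OP22, OP20, OP21.
OP18 starts after OP17 ends, so OP17 has no further overlaps.
OP19 starts after OP18 ends, so OP18 has no further overlaps.
OP22 starts after OP19 ends, so OP19 has no further overlaps.
OP20 starts exactly when OP22 ends (back-to-back, no overlap), so OP22 has no further overlaps.
OP21 starts before OP20 ends → OP20 and OP21 overlap.

OP20 & OP21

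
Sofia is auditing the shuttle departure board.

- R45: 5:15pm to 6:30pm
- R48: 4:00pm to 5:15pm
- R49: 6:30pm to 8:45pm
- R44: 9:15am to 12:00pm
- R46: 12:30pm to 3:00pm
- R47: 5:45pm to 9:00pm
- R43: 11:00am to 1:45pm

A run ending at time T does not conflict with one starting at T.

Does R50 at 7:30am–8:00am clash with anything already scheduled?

No — it doesn't clash with anything

R44: starts 9:15am at or after R50 ends 8:00am → clear.
R43: starts 11:00am at or after R50 ends 8:00am → clear.
R46: starts 12:30pm at or after R50 ends 8:00am → clear.
R48: starts 4:00pm at or after R50 ends 8:00am → clear.
R45: starts 5:15pm at or after R50 ends 8:00am → clear.
R47: starts 5:45pm at or after R50 ends 8:00am → clear.
R49: starts 6:30pm at or after R50 ends 8:00am → clear.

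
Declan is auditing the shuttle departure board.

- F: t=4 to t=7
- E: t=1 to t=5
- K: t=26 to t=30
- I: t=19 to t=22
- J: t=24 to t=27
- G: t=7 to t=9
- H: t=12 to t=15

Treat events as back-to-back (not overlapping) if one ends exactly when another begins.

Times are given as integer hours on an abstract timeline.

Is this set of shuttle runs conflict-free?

No

Two intervals overlap when each starts before the other ends.
Sorted by start: E, F, G, H, I, J, K.
F starts before E ends → E and F overlap.
That's a conflict, so the schedule is not conflict-free.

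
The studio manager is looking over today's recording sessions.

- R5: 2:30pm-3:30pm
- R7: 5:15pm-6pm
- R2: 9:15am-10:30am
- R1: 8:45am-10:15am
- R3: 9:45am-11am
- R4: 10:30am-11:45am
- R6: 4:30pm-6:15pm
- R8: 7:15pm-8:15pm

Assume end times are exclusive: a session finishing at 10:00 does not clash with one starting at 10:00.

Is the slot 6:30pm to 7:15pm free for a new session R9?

Yes — the slot is free

R1: ends 10:15am at or before R9 starts 6:30pm → clear.
R2: ends 10:30am at or before R9 starts 6:30pm → clear.
R3: ends 11am at or before R9 starts 6:30pm → clear.
R4: ends 11:45am at or before R9 starts 6:30pm → clear.
R5: ends 3:30pm at or before R9 starts 6:30pm → clear.
R6: ends 6:15pm at or before R9 starts 6:30pm → clear.
R7: ends 6pm at or before R9 starts 6:30pm → clear.
R8: starts 7:15pm at or after R9 ends 7:15pm → clear.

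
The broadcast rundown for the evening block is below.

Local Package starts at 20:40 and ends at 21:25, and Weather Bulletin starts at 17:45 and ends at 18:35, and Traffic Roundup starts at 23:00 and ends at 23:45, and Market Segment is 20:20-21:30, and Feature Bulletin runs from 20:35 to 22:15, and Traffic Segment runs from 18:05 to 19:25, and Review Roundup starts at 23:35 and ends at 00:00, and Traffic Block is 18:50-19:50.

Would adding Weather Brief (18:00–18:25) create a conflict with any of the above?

Weather Bulletin: starts 17:45 before Weather Brief ends 18:25, and ends 18:35 after Weather Brief starts 18:00 → overlap.
Traffic Segment: starts 18:05 before Weather Brief ends 18:25, and ends 19:25 after Weather Brief starts 18:00 → overlap.
Traffic Block: starts 18:50 at or after Weather Brief ends 18:25 → clear.
Market Segment: starts 20:20 at or after Weather Brief ends 18:25 → clear.
Feature Bulletin: starts 20:35 at or after Weather Brief ends 18:25 → clear.
Local Package: starts 20:40 at or after Weather Brief ends 18:25 → clear.
Traffic Roundup: starts 23:00 at or after Weather Brief ends 18:25 → clear.
Review Roundup: starts 23:35 at or after Weather Brief ends 18:25 → clear.
Weather Brief overlaps Traffic Segment, Weather Bulletin.

Yes — it overlaps Traffic Segment, Weather Bulletin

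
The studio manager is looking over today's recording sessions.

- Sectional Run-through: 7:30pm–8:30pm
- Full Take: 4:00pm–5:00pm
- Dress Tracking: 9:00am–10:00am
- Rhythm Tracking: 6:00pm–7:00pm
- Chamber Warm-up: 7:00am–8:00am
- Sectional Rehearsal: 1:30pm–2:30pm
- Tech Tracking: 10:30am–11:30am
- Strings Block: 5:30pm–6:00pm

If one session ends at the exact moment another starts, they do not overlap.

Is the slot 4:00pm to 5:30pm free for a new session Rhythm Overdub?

Chamber Warm-up: ends 8:00am at or before Rhythm Overdub starts 4:00pm → clear.
Dress Tracking: ends 10:00am at or before Rhythm Overdub starts 4:00pm → clear.
Tech Tracking: ends 11:30am at or before Rhythm Overdub starts 4:00pm → clear.
Sectional Rehearsal: ends 2:30pm at or before Rhythm Overdub starts 4:00pm → clear.
Full Take: starts 4:00pm before Rhythm Overdub ends 5:30pm, and ends 5:00pm after Rhythm Overdub starts 4:00pm → overlap.
Strings Block: starts 5:30pm at or after Rhythm Overdub ends 5:30pm → clear.
Rhythm Tracking: starts 6:00pm at or after Rhythm Overdub ends 5:30pm → clear.
Sectional Run-through: starts 7:30pm at or after Rhythm Overdub ends 5:30pm → clear.
Rhythm Overdub overlaps Full Take.

No — it overlaps Full Take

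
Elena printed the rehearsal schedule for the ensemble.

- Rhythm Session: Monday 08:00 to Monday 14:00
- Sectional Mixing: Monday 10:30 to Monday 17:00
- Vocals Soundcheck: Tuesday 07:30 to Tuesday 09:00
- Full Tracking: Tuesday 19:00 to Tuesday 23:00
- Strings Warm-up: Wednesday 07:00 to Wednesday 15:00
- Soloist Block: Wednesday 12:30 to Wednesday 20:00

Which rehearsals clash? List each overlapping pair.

Rhythm Session & Sectional Mixing, Soloist Block & Strings Warm-up

Check each pair: they overlap iff neither finishes before the other starts.
Sorted by start: Rhythm Session, Sectional Mixing, Vocals Soundcheck, Full Tracking, Strings Warm-up, Soloist Block.
Sectional Mixing starts before Rhythm Session ends → Rhythm Session and Sectional Mixing overlap.
Vocals Soundcheck starts after Rhythm Session ends — done with Rhythm Session.
Vocals Soundcheck starts after Sectional Mixing ends — done with Sectional Mixing.
Full Tracking starts after Vocals Soundcheck ends — done with Vocals Soundcheck.
Strings Warm-up starts after Full Tracking ends — done with Full Tracking.
Soloist Block starts before Strings Warm-up ends → Strings Warm-up and Soloist Block overlap.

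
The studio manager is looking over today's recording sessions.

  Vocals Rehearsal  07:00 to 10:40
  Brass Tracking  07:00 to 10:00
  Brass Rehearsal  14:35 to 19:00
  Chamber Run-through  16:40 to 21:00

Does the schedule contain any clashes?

Yes

Two intervals overlap when each starts before the other ends.
Sorted by start: Vocals Rehearsal, Brass Tracking, Brass Rehearsal, Chamber Run-through.
Brass Tracking starts before Vocals Rehearsal ends → Vocals Rehearsal and Brass Tracking overlap.
That's a conflict, so the schedule is not conflict-free.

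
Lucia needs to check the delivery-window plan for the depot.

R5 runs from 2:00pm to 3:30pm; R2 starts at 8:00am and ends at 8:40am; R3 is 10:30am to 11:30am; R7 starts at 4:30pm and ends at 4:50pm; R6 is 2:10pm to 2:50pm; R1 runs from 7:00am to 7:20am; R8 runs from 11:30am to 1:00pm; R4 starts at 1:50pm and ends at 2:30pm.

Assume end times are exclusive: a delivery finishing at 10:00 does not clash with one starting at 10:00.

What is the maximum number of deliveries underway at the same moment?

3

Sweep the timeline, counting +1 at each start and −1 at each end (ends before starts at a tie):
7:00am start R1 → 1
7:20am end R1 → 0
8:00am start R2 → 1
8:40am end R2 → 0
10:30am start R3 → 1
11:30am end R3 → 0
11:30am start R8 → 1
1:00pm end R8 → 0
1:50pm start R4 → 1
2:00pm start R5 → 2
2:10pm start R6 → 3
2:30pm end R4 → 2
2:50pm end R6 → 1
3:30pm end R5 → 0
4:30pm start R7 → 1
4:50pm end R7 → 0
Peak is 3, at 2:10pm (R4, R5, R6).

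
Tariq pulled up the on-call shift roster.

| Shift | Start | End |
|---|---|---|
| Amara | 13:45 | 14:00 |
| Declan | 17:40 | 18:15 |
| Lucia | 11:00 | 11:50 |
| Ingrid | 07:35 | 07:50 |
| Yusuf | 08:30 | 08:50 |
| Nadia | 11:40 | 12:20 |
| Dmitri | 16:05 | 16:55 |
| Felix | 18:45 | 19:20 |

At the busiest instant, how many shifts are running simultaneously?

Walk through starts and ends in time order (an end at T is processed before a start at T):
07:35 start Ingrid → 1
07:50 end Ingrid → 0
08:30 start Yusuf → 1
08:50 end Yusuf → 0
11:00 start Lucia → 1
11:40 start Nadia → 2
11:50 end Lucia → 1
12:20 end Nadia → 0
13:45 start Amara → 1
14:00 end Amara → 0
16:05 start Dmitri → 1
16:55 end Dmitri → 0
17:40 start Declan → 1
18:15 end Declan → 0
18:45 start Felix → 1
19:20 end Felix → 0
Peak is 2, at 11:40 (Lucia, Nadia).

2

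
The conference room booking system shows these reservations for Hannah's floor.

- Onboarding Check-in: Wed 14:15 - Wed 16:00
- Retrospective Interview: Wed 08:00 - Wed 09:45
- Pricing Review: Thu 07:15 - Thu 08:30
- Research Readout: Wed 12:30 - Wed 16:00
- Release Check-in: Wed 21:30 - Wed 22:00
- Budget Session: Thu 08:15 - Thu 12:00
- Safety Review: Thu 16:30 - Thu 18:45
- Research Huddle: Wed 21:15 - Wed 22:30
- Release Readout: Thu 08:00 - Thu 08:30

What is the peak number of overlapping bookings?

Sort all start/end points and keep a running count:
Wed 08:00 start Retrospective Interview → 1
Wed 09:45 end Retrospective Interview → 0
Wed 12:30 start Research Readout → 1
Wed 14:15 start Onboarding Check-in → 2
Wed 16:00 end Onboarding Check-in → 1
Wed 16:00 end Research Readout → 0
Wed 21:15 start Research Huddle → 1
Wed 21:30 start Release Check-in → 2
Wed 22:00 end Release Check-in → 1
Wed 22:30 end Research Huddle → 0
Thu 07:15 start Pricing Review → 1
Thu 08:00 start Release Readout → 2
Thu 08:15 start Budget Session → 3
Thu 08:30 end Pricing Review → 2
Thu 08:30 end Release Readout → 1
Thu 12:00 end Budget Session → 0
Thu 16:30 start Safety Review → 1
Thu 18:45 end Safety Review → 0
Peak is 3, at Thu 08:15 (Budget Session, Pricing Review, Release Readout).

3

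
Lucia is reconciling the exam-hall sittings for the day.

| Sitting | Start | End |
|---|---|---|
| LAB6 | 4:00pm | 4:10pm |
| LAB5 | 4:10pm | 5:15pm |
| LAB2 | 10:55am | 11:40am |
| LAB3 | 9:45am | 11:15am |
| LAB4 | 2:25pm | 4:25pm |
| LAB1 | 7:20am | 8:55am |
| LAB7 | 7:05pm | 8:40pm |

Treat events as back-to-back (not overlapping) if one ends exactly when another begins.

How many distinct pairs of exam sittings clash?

3

Two intervals overlap when each starts before the other ends.
Sorted by start: LAB1, LAB3, LAB2, LAB4, LAB6, LAB5, LAB7.
LAB3 starts after LAB1 ends; LAB1 is clear from here.
LAB2 starts before LAB3 ends → LAB3 and LAB2 overlap.
LAB4 starts after LAB3 ends; LAB3 is clear from here.
LAB4 starts after LAB2 ends; LAB2 is clear from here.
LAB6 starts before LAB4 ends → LAB4 and LAB6 overlap.
LAB5 starts before LAB4 ends → LAB4 and LAB5 overlap.
LAB7 starts after LAB4 ends.
LAB5 starts exactly when LAB6 ends (back-to-back, no overlap); LAB6 is clear from here.
LAB7 starts after LAB5 ends.
Overlapping pairs: LAB2 & LAB3, LAB4 & LAB5, LAB4 & LAB6 — 3 in total.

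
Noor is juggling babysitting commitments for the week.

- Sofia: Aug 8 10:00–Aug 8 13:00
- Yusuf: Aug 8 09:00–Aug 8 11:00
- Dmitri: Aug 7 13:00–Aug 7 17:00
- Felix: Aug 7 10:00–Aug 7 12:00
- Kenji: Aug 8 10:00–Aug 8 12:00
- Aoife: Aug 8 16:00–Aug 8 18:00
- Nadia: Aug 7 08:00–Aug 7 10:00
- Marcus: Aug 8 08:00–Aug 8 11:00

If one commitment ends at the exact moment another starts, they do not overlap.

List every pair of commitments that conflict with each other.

Kenji & Marcus, Kenji & Sofia, Kenji & Yusuf, Marcus & Sofia, Marcus & Yusuf, Sofia & Yusuf

Sorted by start: Nadia, Felix, Dmitri, Marcus, Yusuf, Sofia, Kenji, Aoife.
Felix starts exactly when Nadia ends (back-to-back, no overlap), so Nadia has no further overlaps.
Dmitri starts after Felix ends, so Felix has no further overlaps.
Marcus starts after Dmitri ends, so Dmitri has no further overlaps.
Yusuf starts before Marcus ends → Marcus and Yusuf overlap.
Sofia starts before Marcus ends → Marcus and Sofia overlap.
Kenji starts before Marcus ends → Marcus and Kenji overlap.
Aoife starts after Marcus ends.
Sofia starts before Yusuf ends → Yusuf and Sofia overlap.
Kenji starts before Yusuf ends → Yusuf and Kenji overlap.
Aoife starts after Yusuf ends.
Kenji starts before Sofia ends → Sofia and Kenji overlap.
Aoife starts after Sofia ends.
Aoife starts after Kenji ends.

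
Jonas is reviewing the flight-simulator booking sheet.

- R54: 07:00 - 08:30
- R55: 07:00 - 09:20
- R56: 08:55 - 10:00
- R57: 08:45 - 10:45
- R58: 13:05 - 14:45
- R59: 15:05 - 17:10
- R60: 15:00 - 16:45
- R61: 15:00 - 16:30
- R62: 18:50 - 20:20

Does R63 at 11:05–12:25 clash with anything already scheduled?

No — it doesn't clash with anything

R54: ends 08:30 at or before R63 starts 11:05 → clear.
R55: ends 09:20 at or before R63 starts 11:05 → clear.
R57: ends 10:45 at or before R63 starts 11:05 → clear.
R56: ends 10:00 at or before R63 starts 11:05 → clear.
R58: starts 13:05 at or after R63 ends 12:25 → clear.
R60: starts 15:00 at or after R63 ends 12:25 → clear.
R61: starts 15:00 at or after R63 ends 12:25 → clear.
R59: starts 15:05 at or after R63 ends 12:25 → clear.
R62: starts 18:50 at or after R63 ends 12:25 → clear.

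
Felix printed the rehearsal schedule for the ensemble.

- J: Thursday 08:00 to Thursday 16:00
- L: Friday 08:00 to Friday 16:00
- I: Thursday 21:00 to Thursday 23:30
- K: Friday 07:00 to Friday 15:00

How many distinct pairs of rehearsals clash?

Two intervals overlap when each starts before the other ends.
Sorted by start: J, I, K, L.
I starts after J ends — done with J.
K starts after I ends — done with I.
L starts before K ends → K and L overlap.
Overlapping pairs: K & L — 1 in total.

1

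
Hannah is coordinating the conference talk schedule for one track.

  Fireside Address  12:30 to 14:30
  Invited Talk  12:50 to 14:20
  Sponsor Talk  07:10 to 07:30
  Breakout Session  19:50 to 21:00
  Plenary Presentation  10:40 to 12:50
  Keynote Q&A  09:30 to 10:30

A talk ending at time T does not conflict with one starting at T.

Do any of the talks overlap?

Yes

Check each pair: they overlap iff neither finishes before the other starts.
Sorted by start: Sponsor Talk, Keynote Q&A, Plenary Presentation, Fireside Address, Invited Talk, Breakout Session.
Keynote Q&A starts after Sponsor Talk ends, so nothing later overlaps Sponsor Talk either.
Plenary Presentation starts after Keynote Q&A ends, so nothing later overlaps Keynote Q&A either.
Fireside Address starts before Plenary Presentation ends → Plenary Presentation and Fireside Address overlap.
That's a conflict, so the schedule is not conflict-free.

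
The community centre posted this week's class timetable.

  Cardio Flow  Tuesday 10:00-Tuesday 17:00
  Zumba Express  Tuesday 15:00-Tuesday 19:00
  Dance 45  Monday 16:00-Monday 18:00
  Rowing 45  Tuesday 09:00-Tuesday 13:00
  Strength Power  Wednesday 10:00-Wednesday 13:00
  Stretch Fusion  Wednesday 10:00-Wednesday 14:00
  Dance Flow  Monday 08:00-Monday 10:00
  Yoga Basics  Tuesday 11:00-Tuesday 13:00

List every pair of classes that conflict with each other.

Cardio Flow & Rowing 45, Cardio Flow & Yoga Basics, Cardio Flow & Zumba Express, Rowing 45 & Yoga Basics, Strength Power & Stretch Fusion

Sorted by start: Dance Flow, Dance 45, Rowing 45, Cardio Flow, Yoga Basics, Zumba Express, Stretch Fusion, Strength Power.
Dance 45 starts after Dance Flow ends, so nothing later overlaps Dance Flow either.
Rowing 45 starts after Dance 45 ends, so nothing later overlaps Dance 45 either.
Cardio Flow starts before Rowing 45 ends → Rowing 45 and Cardio Flow overlap.
Yoga Basics starts before Rowing 45 ends → Rowing 45 and Yoga Basics overlap.
Zumba Express starts after Rowing 45 ends, so nothing later overlaps Rowing 45 either.
Yoga Basics starts before Cardio Flow ends → Cardio Flow and Yoga Basics overlap.
Zumba Express starts before Cardio Flow ends → Cardio Flow and Zumba Express overlap.
Stretch Fusion starts after Cardio Flow ends, so nothing later overlaps Cardio Flow either.
Zumba Express starts after Yoga Basics ends, so nothing later overlaps Yoga Basics either.
Stretch Fusion starts after Zumba Express ends, so nothing later overlaps Zumba Express either.
Strength Power starts before Stretch Fusion ends → Stretch Fusion and Strength Power overlap.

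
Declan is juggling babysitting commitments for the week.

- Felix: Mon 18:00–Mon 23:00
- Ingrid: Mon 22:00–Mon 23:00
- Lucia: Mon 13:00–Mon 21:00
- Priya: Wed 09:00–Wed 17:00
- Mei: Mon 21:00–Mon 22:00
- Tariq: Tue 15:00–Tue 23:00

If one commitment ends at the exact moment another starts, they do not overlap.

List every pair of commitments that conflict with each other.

Felix & Ingrid, Felix & Lucia, Felix & Mei

Check each pair: they overlap iff neither finishes before the other starts.
Sorted by start: Lucia, Felix, Mei, Ingrid, Tariq, Priya.
Felix starts before Lucia ends → Lucia and Felix overlap.
Mei starts exactly when Lucia ends (back-to-back, no overlap), so Lucia has no further overlaps.
Mei starts before Felix ends → Felix and Mei overlap.
Ingrid starts before Felix ends → Felix and Ingrid overlap.
Tariq starts after Felix ends, so Felix has no further overlaps.
Ingrid starts exactly when Mei ends (back-to-back, no overlap), so Mei has no further overlaps.
Tariq starts after Ingrid ends, so Ingrid has no further overlaps.
Priya starts after Tariq ends.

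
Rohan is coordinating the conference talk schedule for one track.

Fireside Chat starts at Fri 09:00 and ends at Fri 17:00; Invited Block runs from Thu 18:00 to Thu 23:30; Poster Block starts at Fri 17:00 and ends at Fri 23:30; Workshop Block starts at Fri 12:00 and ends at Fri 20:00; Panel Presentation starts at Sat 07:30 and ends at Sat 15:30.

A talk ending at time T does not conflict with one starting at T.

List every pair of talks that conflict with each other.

Sorted by start: Invited Block, Fireside Chat, Workshop Block, Poster Block, Panel Presentation.
Fireside Chat starts after Invited Block ends; Invited Block is clear from here.
Workshop Block starts before Fireside Chat ends → Fireside Chat and Workshop Block overlap.
Poster Block starts exactly when Fireside Chat ends (back-to-back, no overlap); Fireside Chat is clear from here.
Poster Block starts before Workshop Block ends → Workshop Block and Poster Block overlap.
Panel Presentation starts after Workshop Block ends.
Panel Presentation starts after Poster Block ends.

Fireside Chat & Workshop Block, Poster Block & Workshop Block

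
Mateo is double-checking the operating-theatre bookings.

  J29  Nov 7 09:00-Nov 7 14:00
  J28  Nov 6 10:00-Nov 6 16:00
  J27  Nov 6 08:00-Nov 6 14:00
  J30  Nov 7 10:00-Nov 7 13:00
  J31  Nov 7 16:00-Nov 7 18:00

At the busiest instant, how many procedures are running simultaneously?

Sort all start/end points and keep a running count:
Nov 6 08:00 start J27 → 1
Nov 6 10:00 start J28 → 2
Nov 6 14:00 end J27 → 1
Nov 6 16:00 end J28 → 0
Nov 7 09:00 start J29 → 1
Nov 7 10:00 start J30 → 2
Nov 7 13:00 end J30 → 1
Nov 7 14:00 end J29 → 0
Nov 7 16:00 start J31 → 1
Nov 7 18:00 end J31 → 0
Peak is 2, at Nov 6 10:00 (J27, J28).

2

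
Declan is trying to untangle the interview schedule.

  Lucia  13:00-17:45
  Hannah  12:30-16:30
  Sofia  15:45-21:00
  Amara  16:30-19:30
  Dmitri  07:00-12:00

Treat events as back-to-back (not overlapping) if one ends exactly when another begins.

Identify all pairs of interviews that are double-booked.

Sorted by start: Dmitri, Hannah, Lucia, Sofia, Amara.
Hannah starts after Dmitri ends, so Dmitri has no further overlaps.
Lucia starts before Hannah ends → Hannah and Lucia overlap.
Sofia starts before Hannah ends → Hannah and Sofia overlap.
Amara starts exactly when Hannah ends (back-to-back, no overlap).
Sofia starts before Lucia ends → Lucia and Sofia overlap.
Amara starts before Lucia ends → Lucia and Amara overlap.
Amara starts before Sofia ends → Sofia and Amara overlap.

Amara & Lucia, Amara & Sofia, Hannah & Lucia, Hannah & Sofia, Lucia & Sofia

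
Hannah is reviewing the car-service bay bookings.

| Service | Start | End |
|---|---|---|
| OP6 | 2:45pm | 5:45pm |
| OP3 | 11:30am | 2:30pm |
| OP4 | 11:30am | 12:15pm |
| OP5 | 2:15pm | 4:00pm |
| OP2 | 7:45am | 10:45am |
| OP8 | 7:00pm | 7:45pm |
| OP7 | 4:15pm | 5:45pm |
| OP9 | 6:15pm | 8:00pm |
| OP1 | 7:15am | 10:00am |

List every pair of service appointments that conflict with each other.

Two intervals overlap when each starts before the other ends.
Sorted by start: OP1, OP2, OP3, OP4, OP5, OP6, OP7, OP9, OP8.
OP2 starts before OP1 ends → OP1 and OP2 overlap.
OP3 starts after OP1 ends, so OP1 has no further overlaps.
OP3 starts after OP2 ends, so OP2 has no further overlaps.
OP4 starts before OP3 ends → OP3 and OP4 overlap.
OP5 starts before OP3 ends → OP3 and OP5 overlap.
OP6 starts after OP3 ends, so OP3 has no further overlaps.
OP5 starts after OP4 ends, so OP4 has no further overlaps.
OP6 starts before OP5 ends → OP5 and OP6 overlap.
OP7 starts after OP5 ends, so OP5 has no further overlaps.
OP7 starts before OP6 ends → OP6 and OP7 overlap.
OP9 starts after OP6 ends, so OP6 has no further overlaps.
OP9 starts after OP7 ends, so OP7 has no further overlaps.
OP8 starts before OP9 ends → OP9 and OP8 overlap.

OP1 & OP2, OP3 & OP4, OP3 & OP5, OP5 & OP6, OP6 & OP7, OP8 & OP9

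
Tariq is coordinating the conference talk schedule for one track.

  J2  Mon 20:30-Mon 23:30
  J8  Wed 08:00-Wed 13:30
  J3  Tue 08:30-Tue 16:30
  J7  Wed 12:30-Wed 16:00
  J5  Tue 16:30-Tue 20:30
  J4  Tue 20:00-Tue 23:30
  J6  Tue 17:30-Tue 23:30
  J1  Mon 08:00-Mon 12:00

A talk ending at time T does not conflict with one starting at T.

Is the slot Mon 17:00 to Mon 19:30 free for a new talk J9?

J1: ends Mon 12:00 at or before J9 starts Mon 17:00 → clear.
J2: starts Mon 20:30 at or after J9 ends Mon 19:30 → clear.
J3: starts Tue 08:30 at or after J9 ends Mon 19:30 → clear.
J5: starts Tue 16:30 at or after J9 ends Mon 19:30 → clear.
J6: starts Tue 17:30 at or after J9 ends Mon 19:30 → clear.
J4: starts Tue 20:00 at or after J9 ends Mon 19:30 → clear.
J8: starts Wed 08:00 at or after J9 ends Mon 19:30 → clear.
J7: starts Wed 12:30 at or after J9 ends Mon 19:30 → clear.

Yes — the slot is free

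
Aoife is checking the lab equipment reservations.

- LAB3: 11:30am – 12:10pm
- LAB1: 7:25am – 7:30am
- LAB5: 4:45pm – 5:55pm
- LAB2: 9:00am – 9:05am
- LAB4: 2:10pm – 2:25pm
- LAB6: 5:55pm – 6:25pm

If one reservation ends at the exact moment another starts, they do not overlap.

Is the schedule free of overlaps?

Sorted by start: LAB1, LAB2, LAB3, LAB4, LAB5, LAB6.
LAB2 starts after LAB1 ends, so LAB1 has no further overlaps.
LAB3 starts after LAB2 ends, so LAB2 has no further overlaps.
LAB4 starts after LAB3 ends, so LAB3 has no further overlaps.
LAB5 starts after LAB4 ends, so LAB4 has no further overlaps.
LAB6 starts exactly when LAB5 ends (back-to-back, no overlap).
Every pair is clear; the schedule has no overlaps.

Yes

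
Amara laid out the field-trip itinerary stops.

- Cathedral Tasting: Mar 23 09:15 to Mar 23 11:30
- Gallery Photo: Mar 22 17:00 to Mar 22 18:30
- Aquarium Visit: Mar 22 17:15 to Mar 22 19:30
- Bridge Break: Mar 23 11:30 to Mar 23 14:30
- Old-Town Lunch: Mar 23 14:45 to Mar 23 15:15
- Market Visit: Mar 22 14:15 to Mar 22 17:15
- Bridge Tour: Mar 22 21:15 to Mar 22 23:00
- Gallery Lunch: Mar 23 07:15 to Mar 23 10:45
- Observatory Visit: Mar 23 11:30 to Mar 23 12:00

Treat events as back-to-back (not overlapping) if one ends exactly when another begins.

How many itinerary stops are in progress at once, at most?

Sort all start/end points and keep a running count:
Mar 22 14:15 start Market Visit → 1
Mar 22 17:00 start Gallery Photo → 2
Mar 22 17:15 end Market Visit → 1
Mar 22 17:15 start Aquarium Visit → 2
Mar 22 18:30 end Gallery Photo → 1
Mar 22 19:30 end Aquarium Visit → 0
Mar 22 21:15 start Bridge Tour → 1
Mar 22 23:00 end Bridge Tour → 0
Mar 23 07:15 start Gallery Lunch → 1
Mar 23 09:15 start Cathedral Tasting → 2
Mar 23 10:45 end Gallery Lunch → 1
Mar 23 11:30 end Cathedral Tasting → 0
Mar 23 11:30 start Bridge Break → 1
Mar 23 11:30 start Observatory Visit → 2
Mar 23 12:00 end Observatory Visit → 1
Mar 23 14:30 end Bridge Break → 0
Mar 23 14:45 start Old-Town Lunch → 1
Mar 23 15:15 end Old-Town Lunch → 0
Peak is 2, at Mar 22 17:00 (Gallery Photo, Market Visit).

2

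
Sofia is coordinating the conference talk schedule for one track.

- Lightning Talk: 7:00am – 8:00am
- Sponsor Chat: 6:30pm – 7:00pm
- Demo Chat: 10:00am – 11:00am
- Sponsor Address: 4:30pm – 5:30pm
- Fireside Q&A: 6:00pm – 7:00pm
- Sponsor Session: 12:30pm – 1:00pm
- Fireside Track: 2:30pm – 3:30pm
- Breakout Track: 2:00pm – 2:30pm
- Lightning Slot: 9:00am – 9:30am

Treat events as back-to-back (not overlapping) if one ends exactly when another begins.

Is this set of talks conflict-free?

Sorted by start: Lightning Talk, Lightning Slot, Demo Chat, Sponsor Session, Breakout Track, Fireside Track, Sponsor Address, Fireside Q&A, Sponsor Chat.
Lightning Slot starts after Lightning Talk ends, so Lightning Talk has no further overlaps.
Demo Chat starts after Lightning Slot ends, so Lightning Slot has no further overlaps.
Sponsor Session starts after Demo Chat ends, so Demo Chat has no further overlaps.
Breakout Track starts after Sponsor Session ends, so Sponsor Session has no further overlaps.
Fireside Track starts exactly when Breakout Track ends (back-to-back, no overlap), so Breakout Track has no further overlaps.
Sponsor Address starts after Fireside Track ends, so Fireside Track has no further overlaps.
Fireside Q&A starts after Sponsor Address ends, so Sponsor Address has no further overlaps.
Sponsor Chat starts before Fireside Q&A ends → Fireside Q&A and Sponsor Chat overlap.
That's a conflict, so the schedule is not conflict-free.

No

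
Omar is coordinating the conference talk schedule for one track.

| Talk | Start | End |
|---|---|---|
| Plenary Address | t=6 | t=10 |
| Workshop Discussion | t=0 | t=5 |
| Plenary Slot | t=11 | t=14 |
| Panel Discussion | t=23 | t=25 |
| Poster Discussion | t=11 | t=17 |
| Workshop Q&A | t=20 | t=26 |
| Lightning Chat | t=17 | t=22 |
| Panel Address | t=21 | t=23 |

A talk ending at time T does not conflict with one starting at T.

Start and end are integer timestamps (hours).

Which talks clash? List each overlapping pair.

Lightning Chat & Panel Address, Lightning Chat & Workshop Q&A, Panel Address & Workshop Q&A, Panel Discussion & Workshop Q&A, Plenary Slot & Poster Discussion

Sorted by start: Workshop Discussion, Plenary Address, Plenary Slot, Poster Discussion, Lightning Chat, Workshop Q&A, Panel Address, Panel Discussion.
Plenary Address starts after Workshop Discussion ends, so nothing later overlaps Workshop Discussion either.
Plenary Slot starts after Plenary Address ends, so nothing later overlaps Plenary Address either.
Poster Discussion starts before Plenary Slot ends → Plenary Slot and Poster Discussion overlap.
Lightning Chat starts after Plenary Slot ends, so nothing later overlaps Plenary Slot either.
Lightning Chat starts exactly when Poster Discussion ends (back-to-back, no overlap), so nothing later overlaps Poster Discussion either.
Workshop Q&A starts before Lightning Chat ends → Lightning Chat and Workshop Q&A overlap.
Panel Address starts before Lightning Chat ends → Lightning Chat and Panel Address overlap.
Panel Discussion starts after Lightning Chat ends.
Panel Address starts before Workshop Q&A ends → Workshop Q&A and Panel Address overlap.
Panel Discussion starts before Workshop Q&A ends → Workshop Q&A and Panel Discussion overlap.
Panel Discussion starts exactly when Panel Address ends (back-to-back, no overlap).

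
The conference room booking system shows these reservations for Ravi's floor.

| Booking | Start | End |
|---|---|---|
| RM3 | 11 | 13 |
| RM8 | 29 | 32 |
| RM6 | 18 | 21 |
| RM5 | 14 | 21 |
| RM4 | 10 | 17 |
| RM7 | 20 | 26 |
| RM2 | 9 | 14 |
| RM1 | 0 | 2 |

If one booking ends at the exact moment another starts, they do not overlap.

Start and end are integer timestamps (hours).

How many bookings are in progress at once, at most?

3

Sort all start/end points and keep a running count:
0 start RM1 → 1
2 end RM1 → 0
9 start RM2 → 1
10 start RM4 → 2
11 start RM3 → 3
13 end RM3 → 2
14 end RM2 → 1
14 start RM5 → 2
17 end RM4 → 1
18 start RM6 → 2
20 start RM7 → 3
21 end RM5 → 2
21 end RM6 → 1
26 end RM7 → 0
29 start RM8 → 1
32 end RM8 → 0
Peak is 3, at 11 (RM2, RM3, RM4).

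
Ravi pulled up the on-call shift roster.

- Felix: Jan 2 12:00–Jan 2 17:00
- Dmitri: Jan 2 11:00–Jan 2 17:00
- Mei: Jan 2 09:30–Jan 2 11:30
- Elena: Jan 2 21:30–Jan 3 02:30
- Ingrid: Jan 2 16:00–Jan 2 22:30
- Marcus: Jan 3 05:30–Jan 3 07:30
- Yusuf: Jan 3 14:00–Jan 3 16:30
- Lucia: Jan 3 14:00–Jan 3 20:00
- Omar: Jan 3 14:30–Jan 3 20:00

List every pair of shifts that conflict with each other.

Dmitri & Felix, Dmitri & Ingrid, Dmitri & Mei, Elena & Ingrid, Felix & Ingrid, Lucia & Omar, Lucia & Yusuf, Omar & Yusuf

Sorted by start: Mei, Dmitri, Felix, Ingrid, Elena, Marcus, Yusuf, Lucia, Omar.
Dmitri starts before Mei ends → Mei and Dmitri overlap.
Felix starts after Mei ends, so Mei has no further overlaps.
Felix starts before Dmitri ends → Dmitri and Felix overlap.
Ingrid starts before Dmitri ends → Dmitri and Ingrid overlap.
Elena starts after Dmitri ends, so Dmitri has no further overlaps.
Ingrid starts before Felix ends → Felix and Ingrid overlap.
Elena starts after Felix ends, so Felix has no further overlaps.
Elena starts before Ingrid ends → Ingrid and Elena overlap.
Marcus starts after Ingrid ends, so Ingrid has no further overlaps.
Marcus starts after Elena ends, so Elena has no further overlaps.
Yusuf starts after Marcus ends, so Marcus has no further overlaps.
Lucia starts before Yusuf ends → Yusuf and Lucia overlap.
Omar starts before Yusuf ends → Yusuf and Omar overlap.
Omar starts before Lucia ends → Lucia and Omar overlap.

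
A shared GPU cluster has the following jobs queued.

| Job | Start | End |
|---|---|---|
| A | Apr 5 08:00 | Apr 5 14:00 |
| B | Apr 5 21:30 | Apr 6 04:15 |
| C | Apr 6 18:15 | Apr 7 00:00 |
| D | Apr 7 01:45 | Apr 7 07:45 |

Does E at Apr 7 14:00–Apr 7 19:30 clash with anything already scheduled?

No — it doesn't clash with anything

A: ends Apr 5 14:00 at or before E starts Apr 7 14:00 → clear.
B: ends Apr 6 04:15 at or before E starts Apr 7 14:00 → clear.
C: ends Apr 7 00:00 at or before E starts Apr 7 14:00 → clear.
D: ends Apr 7 07:45 at or before E starts Apr 7 14:00 → clear.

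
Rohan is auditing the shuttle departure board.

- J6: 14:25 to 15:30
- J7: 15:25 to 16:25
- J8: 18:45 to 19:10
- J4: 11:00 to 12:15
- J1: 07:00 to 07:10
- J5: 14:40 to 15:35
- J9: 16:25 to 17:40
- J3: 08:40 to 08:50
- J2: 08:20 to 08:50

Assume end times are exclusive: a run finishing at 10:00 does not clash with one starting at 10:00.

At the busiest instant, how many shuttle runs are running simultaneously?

3

Sort all start/end points and keep a running count:
07:00 start J1 → 1
07:10 end J1 → 0
08:20 start J2 → 1
08:40 start J3 → 2
08:50 end J2 → 1
08:50 end J3 → 0
11:00 start J4 → 1
12:15 end J4 → 0
14:25 start J6 → 1
14:40 start J5 → 2
15:25 start J7 → 3
15:30 end J6 → 2
15:35 end J5 → 1
16:25 end J7 → 0
16:25 start J9 → 1
17:40 end J9 → 0
18:45 start J8 → 1
19:10 end J8 → 0
Peak is 3, at 15:25 (J5, J6, J7).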